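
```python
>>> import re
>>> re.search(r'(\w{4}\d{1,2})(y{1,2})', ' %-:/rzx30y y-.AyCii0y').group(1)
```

'rzx30'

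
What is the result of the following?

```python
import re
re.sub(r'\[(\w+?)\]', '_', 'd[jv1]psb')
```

'd_psb'

Matches: at [1:6] → '[jv1]'.
`sub` substitutes '_' at each match site.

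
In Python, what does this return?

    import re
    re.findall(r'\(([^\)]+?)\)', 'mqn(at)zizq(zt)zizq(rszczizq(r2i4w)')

['at', 'zt', 'rszczizq(r2i4w']

Because there's exactly one group, `findall` drops the full match and keeps group 1 from each hit.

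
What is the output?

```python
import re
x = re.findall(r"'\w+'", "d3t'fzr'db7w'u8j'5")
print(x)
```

Scanning left to right: at [3:8] → "'fzr'"; at [12:17] → "'u8j'".
`findall` yields the raw match text (2 of them) because the pattern has no groups.

["'fzr'", "'u8j'"]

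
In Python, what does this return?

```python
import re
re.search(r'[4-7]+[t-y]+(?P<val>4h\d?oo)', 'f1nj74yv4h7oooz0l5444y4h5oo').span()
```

(4, 13)

The pattern matches one or more of a character in [4-7], then one or more of a character in [t-y]; then the literal '4h', then optionally a digit, then the literal 'oo' (captured as 'val').
`search` walks the string left to right and returns the first match it finds.
The match spans [4:13] → '74yv4h7oo'.
Captured: group 1 = '4h7oo'.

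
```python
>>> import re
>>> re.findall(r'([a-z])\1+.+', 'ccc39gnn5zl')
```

The backreference `\1` re-matches whatever the first group consumed, character for character.
Walking the string: at [0:11] match 'ccc39gnn5zl', group 1 = 'c'.
Because there's exactly one group, `findall` drops the full match and keeps group 1 from the one hit.

['c']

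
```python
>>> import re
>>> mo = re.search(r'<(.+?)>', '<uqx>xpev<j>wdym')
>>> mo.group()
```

With the lazy modifier that quantifier settles for the fewest repetitions that let the rest of the pattern succeed (the atoms after it are unaffected and can still be greedy).
The match spans [0:5] → '<uqx>'.

'<uqx>'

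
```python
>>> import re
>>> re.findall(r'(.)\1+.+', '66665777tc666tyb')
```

['6']

The backreference `\1` re-matches whatever the first group consumed, character for character.
Matches: at [0:16] match '66665777tc666tyb', group 1 = '6'.
`findall` collects group 1 from the one match (1 total).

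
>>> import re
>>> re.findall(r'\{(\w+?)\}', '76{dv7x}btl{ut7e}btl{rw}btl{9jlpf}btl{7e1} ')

['dv7x', 'ut7e', 'rw', '9jlpf', '7e1']

With a single group, `findall` returns only what that group captured — 5 items.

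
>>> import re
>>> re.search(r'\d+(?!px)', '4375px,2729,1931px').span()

(0, 3)

Because the assertion is negative and zero-width, positions next to the forbidden text are skipped.
The match spans [0:3] → '437'.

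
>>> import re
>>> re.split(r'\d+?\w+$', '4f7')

['', '']

This matches one or more of a digit (lazy); then one or more of a word character; then anchored at the end.
`split` removes every match and returns the 2 fragments in between.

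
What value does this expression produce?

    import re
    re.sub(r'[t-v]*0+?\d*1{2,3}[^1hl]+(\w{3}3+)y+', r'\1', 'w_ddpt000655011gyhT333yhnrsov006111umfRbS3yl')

'w_ddphT333hnrsoRbS3l'

This matches zero or more of a character in [t-v], then one or more of a literal '0' (lazy); then zero or more of a digit, then 2 to 3 of the literal '1', then one or more of any character except [1hl]; then exactly 3 of a word character, then one or more of a literal '3' (captured); then one or more of a literal 'y'.
`\1` in the replacement pulls in group 1's text for each match.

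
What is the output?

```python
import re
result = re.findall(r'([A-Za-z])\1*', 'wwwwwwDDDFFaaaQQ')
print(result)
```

After group 1 captures some text, `\1` only succeeds where that same text appears again.
Walking the string: at [0:6] match 'wwwwww', group 1 = 'w'; at [6:9] match 'DDD', group 1 = 'D'; at [9:11] match 'FF', group 1 = 'F'; at [11:14] match 'aaa', group 1 = 'a'; at [14:16] match 'QQ', group 1 = 'Q'.
One capturing group, so `findall` returns just the captured substring from each match — 5 in all.

['w', 'D', 'F', 'a', 'Q']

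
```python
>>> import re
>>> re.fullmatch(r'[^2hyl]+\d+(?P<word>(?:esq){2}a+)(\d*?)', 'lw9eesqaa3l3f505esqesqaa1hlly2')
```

Pattern: one or more of any character except [2hyl]; then one or more of a digit; then the literal 'esq' repeated 2 times, then one or more of the literal 'a' (captured as 'word'); then zero or more of a digit (lazy) (captured).
`fullmatch` succeeds only if the pattern covers the string from start to end.
Here the pattern can't cover the whole string, so the call returns None.

None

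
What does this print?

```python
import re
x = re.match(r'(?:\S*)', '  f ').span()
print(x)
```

(0, 0)

The pattern matches zero or more of a non-whitespace character (non-capturing group).
`re.match` won't scan ahead — the pattern has to work from the very first character.
The match spans [0:0] → ''.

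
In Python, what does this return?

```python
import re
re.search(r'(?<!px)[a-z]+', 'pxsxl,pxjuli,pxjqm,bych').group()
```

'pxsxl'

Because the assertion is negative and zero-width, positions next to the forbidden text are skipped.
`re.search` tries every starting position until one works.
The match spans [0:5] → 'pxsxl'.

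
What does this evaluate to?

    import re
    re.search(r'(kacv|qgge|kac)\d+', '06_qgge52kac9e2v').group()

'qgge52'

The match spans [3:9] → 'qgge52'.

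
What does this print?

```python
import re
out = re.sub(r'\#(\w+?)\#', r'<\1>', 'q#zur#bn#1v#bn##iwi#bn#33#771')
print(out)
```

q<zur>bn<1v>bn#<iwi>bn<33>771

`\1` in the replacement pulls in group 1's text for each match.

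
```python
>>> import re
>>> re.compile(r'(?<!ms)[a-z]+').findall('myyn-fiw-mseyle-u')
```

The negative lookahead/lookbehind blocks any match where the forbidden context is present.
Since nothing is captured, `findall` lists the 4 matched substrings directly.

['myyn', 'fiw', 'mseyle', 'u']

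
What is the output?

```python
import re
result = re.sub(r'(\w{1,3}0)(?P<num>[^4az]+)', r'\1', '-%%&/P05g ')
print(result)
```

-%%&/P0

`\1` in the replacement pulls in group 1's text for each match.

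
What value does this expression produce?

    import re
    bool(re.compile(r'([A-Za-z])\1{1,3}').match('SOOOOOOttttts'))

False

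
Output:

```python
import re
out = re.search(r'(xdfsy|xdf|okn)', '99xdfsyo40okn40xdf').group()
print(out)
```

Alternation tries branches left to right and keeps the first one that lets the overall match succeed at that position.
`re.search` tries every starting position until one works.
The match spans [2:7] → 'xdfsy'.
Captured: group 1 = 'xdfsy'.

xdfsy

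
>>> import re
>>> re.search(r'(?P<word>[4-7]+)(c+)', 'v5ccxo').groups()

('5', 'cc')

The pattern matches one or more of a character in [4-7] (captured as 'word'); then one or more of a literal 'c' (captured).
`search` walks the string left to right and returns the first match it finds.
The match spans [1:4] → '5cc'.
Captured: group 1 = '5', group 2 = 'cc'.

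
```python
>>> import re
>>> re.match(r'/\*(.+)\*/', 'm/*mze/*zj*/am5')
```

`match` is anchored at position 0; if the pattern doesn't fit there, it returns None.
Here the pattern fails at index 0, so the call returns None.

None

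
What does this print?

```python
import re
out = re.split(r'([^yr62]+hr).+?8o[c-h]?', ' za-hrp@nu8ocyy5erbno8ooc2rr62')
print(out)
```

['', ' za-hr', 'yy5erbno8ooc2rr62']

The group in the pattern means `split` returns the separators' captures alongside the pieces.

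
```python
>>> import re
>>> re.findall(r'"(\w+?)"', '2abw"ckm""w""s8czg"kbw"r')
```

Because there's exactly one group, `findall` drops the full match and keeps group 1 from each hit.

['ckm', 'w', 's8czg']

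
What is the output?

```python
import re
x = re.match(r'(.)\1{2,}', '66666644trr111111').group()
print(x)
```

666666

The backreference `\1` re-matches whatever the first group consumed, character for character.
`match` is anchored at position 0; if the pattern doesn't fit there, it returns None.
The match spans [0:6] → '666666'.
Captured: group 1 = '6'.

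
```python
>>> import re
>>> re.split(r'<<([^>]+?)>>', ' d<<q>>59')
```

Matches to split on: at [2:7] → '<<q>>'.
With a capturing group present, the delimiter's captured portion is kept in the result list.

[' d', 'q', '59']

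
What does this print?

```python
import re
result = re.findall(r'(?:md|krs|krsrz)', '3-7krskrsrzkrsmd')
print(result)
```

['krs', 'krs', 'krs', 'md']

`|` is ordered: at each position the engine commits to the first alternative that works.
Matches: at [3:6] → 'krs'; at [6:9] → 'krs'; at [11:14] → 'krs'; at [14:16] → 'md'.
Since nothing is captured, `findall` lists the 4 matched substrings directly.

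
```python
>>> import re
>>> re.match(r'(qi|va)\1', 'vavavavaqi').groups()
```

A backreference is literal: `\1` must see the identical characters the first group matched.
With `match`, the pattern is implicitly anchored at the beginning.
The match spans [0:4] → 'vava'.
Captured: group 1 = 'va'.

('va',)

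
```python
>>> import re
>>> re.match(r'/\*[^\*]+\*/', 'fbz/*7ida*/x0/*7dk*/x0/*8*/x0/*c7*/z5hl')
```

With `match`, the pattern is implicitly anchored at the beginning.
Here the pattern fails at index 0, so the call returns None.

None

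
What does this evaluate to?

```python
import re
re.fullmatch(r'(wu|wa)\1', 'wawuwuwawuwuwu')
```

None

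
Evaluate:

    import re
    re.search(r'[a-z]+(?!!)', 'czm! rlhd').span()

`(?!…)`/`(?<!…)` only lets a position through if the neighbouring text does NOT match; no characters are consumed.
`search` walks the string left to right and returns the first match it finds.
The match spans [0:2] → 'cz'.

(0, 2)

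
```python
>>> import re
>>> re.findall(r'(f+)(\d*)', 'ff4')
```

The pattern matches one or more of a literal 'f' (captured); then zero or more of a digit (captured).
`findall` packs the 2 group values into a tuple for every match.

[('ff', '4')]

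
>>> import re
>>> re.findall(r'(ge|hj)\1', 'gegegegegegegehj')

['ge', 'ge', 'ge']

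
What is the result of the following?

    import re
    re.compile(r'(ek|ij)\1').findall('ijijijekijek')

['ij']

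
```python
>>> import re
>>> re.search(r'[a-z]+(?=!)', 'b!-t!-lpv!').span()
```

The positive lookaround only admits positions where the adjacent text matches; those characters stay outside the span.
Unlike `match`, `search` isn't anchored — it looks for the pattern anywhere in the string.
The match spans [0:1] → 'b'.

(0, 1)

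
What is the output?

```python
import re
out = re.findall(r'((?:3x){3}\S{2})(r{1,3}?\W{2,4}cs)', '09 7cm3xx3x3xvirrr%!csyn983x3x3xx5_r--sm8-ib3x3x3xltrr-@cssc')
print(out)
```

[('3x3x3xlt', 'rr-@cs')]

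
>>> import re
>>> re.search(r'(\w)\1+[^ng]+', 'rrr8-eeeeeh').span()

(0, 11)

After group 1 captures some text, `\1` only succeeds where that same text appears again.
The match spans [0:11] → 'rrr8-eeeeeh'.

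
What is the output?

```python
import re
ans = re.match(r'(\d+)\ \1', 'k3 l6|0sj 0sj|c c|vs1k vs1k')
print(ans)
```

None

A backreference is literal: `\1` must see the identical characters the first group matched.
With `match`, the pattern is implicitly anchored at the beginning.
Here the pattern fails at index 0, so the call returns None.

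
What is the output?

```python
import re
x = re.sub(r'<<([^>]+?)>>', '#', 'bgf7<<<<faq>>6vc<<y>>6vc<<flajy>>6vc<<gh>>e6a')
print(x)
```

bgf7#6vc#6vc#6vc#e6a

Matches: at [4:13] → '<<<<faq>>'; at [16:21] → '<<y>>'; at [24:33] → '<<flajy>>'; at [36:42] → '<<gh>>'.
Every occurrence is swapped for '#'.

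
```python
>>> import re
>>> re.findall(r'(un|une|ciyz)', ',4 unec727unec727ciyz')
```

`|` is ordered: at each position the engine commits to the first alternative that works.
Matches: at [3:5] match 'un', group 1 = 'un'; at [10:12] match 'un', group 1 = 'un'; at [17:21] match 'ciyz', group 1 = 'ciyz'.
Because there's exactly one group, `findall` drops the full match and keeps group 1 from each hit.

['un', 'un', 'ciyz']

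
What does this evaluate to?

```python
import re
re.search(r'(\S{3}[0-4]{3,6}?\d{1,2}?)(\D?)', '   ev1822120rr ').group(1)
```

The match spans [4:11] → 'v182212'.
Captured: group 1 = 'v182212', group 2 = ''.

'v182212'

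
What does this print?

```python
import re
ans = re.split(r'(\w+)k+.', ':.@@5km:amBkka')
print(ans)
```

[':.@@', '5', ':', 'amBk', '']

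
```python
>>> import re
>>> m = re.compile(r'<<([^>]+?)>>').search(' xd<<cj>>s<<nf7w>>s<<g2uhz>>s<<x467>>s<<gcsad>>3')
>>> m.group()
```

`re.search` tries every starting position until one works.
The match spans [3:9] → '<<cj>>'.
Captured: group 1 = 'cj'.

'<<cj>>'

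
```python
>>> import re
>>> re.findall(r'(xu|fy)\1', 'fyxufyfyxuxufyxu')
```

['fy', 'xu']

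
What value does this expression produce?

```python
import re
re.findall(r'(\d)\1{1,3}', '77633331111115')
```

`\1` is not a pattern — it's the concrete string captured by group 1, re-applied verbatim.
Walking the string: at [0:2] match '77', group 1 = '7'; at [3:7] match '3333', group 1 = '3'; at [7:11] match '1111', group 1 = '1'; at [11:13] match '11', group 1 = '1'.
Because there's exactly one group, `findall` drops the full match and keeps group 1 from each hit.

['7', '3', '1', '1']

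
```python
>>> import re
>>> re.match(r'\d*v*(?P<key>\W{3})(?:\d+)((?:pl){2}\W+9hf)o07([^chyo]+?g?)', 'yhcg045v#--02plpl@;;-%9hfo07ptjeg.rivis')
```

With `match`, the pattern is implicitly anchored at the beginning.
Here the pattern fails at index 0, so the call returns None.

None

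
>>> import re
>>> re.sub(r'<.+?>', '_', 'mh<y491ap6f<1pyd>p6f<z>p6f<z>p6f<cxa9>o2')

The `?` after the quantifier makes it lazy — it takes as little as possible before letting the rest of the pattern try.
Matches: at [2:17] → '<y491ap6f<1pyd>'; at [20:23] → '<z>'; at [26:29] → '<z>'; at [32:38] → '<cxa9>'.
`sub` substitutes '_' at each match site.

'mh_p6f_p6f_p6f_o2'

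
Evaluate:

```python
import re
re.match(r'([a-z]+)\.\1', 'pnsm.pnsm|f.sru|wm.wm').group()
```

`\1` has to match the exact text group 1 already captured.
`match` is anchored at position 0; if the pattern doesn't fit there, it returns None.
The match spans [0:9] → 'pnsm.pnsm'.
Captured: group 1 = 'pnsm'.

'pnsm.pnsm'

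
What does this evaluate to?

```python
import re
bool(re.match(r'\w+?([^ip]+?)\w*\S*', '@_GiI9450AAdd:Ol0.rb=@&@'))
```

`re.match` only tries the pattern at the start of the string.
Here position 0 doesn't satisfy it, so the call returns None, and `bool(None)` is False.

False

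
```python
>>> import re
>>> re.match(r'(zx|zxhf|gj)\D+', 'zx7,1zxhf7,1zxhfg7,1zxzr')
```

`re.match` won't scan ahead — the pattern has to work from the very first character.
Here the pattern fails at index 0, so the call returns None.

None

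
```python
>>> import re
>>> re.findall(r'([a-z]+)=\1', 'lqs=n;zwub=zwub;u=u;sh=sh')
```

['zwub', 'u', 'sh']

`\1` has to match the exact text group 1 already captured.
Scanning left to right: at [6:15] match 'zwub=zwub', group 1 = 'zwub'; at [16:19] match 'u=u', group 1 = 'u'; at [20:25] match 'sh=sh', group 1 = 'sh'.
With a single group, `findall` returns only what that group captured — 3 items.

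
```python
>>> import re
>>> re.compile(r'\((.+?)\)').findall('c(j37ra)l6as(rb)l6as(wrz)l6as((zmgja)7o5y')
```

The `?` after the quantifier makes it lazy — it takes as little as possible before letting the rest of the pattern try.
Matches: at [1:8] match '(j37ra)', group 1 = 'j37ra'; at [12:16] match '(rb)', group 1 = 'rb'; at [20:25] match '(wrz)', group 1 = 'wrz'; at [29:37] match '((zmgja)', group 1 = '(zmgja'.
One capturing group, so `findall` returns just the captured substring from each match — 4 in all.

['j37ra', 'rb', 'wrz', '(zmgja']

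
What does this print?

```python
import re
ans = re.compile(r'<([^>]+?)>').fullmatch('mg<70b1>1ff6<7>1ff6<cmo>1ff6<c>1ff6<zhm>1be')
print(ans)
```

None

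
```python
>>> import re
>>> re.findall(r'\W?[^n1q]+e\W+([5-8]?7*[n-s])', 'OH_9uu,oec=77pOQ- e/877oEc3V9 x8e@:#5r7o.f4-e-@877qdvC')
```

['877q']

This matches optionally a non-word character, then one or more of any character except [n1q]; then the literal 'e', then one or more of a non-word character; then optionally a character in [5-8], then zero or more of the literal '7', then a character in [n-s] (captured).
`findall` collects group 1 from the one match (1 total).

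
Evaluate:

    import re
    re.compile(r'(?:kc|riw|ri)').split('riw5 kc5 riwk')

['', '5 ', '5 ', 'k']

`|` is ordered: at each position the engine commits to the first alternative that works.
Matches to split on: at [0:3] → 'riw'; at [5:7] → 'kc'; at [9:12] → 'riw'.
Splitting on the pattern gives 4 pieces.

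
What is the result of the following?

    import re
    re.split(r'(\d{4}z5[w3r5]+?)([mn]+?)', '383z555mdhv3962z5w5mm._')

['383z555mdhv', '3962z5w5', 'm', 'm._']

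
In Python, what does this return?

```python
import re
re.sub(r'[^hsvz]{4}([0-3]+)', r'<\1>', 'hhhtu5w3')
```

'hhh<3>'

The pattern matches exactly 4 of any character except [hsvz]; then one or more of a character in [0-3] (captured).
Matches: at [3:8] → 'tu5w3'.
Each match is replaced using the text its own group 1 captured.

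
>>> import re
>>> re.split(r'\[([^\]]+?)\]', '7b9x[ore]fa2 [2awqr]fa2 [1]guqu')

['7b9x', 'ore', 'fa2 ', '2awqr', 'fa2 ', '1', 'guqu']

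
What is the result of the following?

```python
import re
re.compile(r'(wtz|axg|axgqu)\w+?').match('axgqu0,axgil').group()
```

'axgq'

`|` is ordered: at each position the engine commits to the first alternative that works.
`re.match` only tries the pattern at the start of the string.
The match spans [0:4] → 'axgq'.
Captured: group 1 = 'axg'.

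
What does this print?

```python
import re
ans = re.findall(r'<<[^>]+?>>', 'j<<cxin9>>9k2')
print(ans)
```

Walking the string: at [1:10] → '<<cxin9>>'.
With no groups in the pattern, `findall` gives back each whole match — 1 here.

['<<cxin9>>']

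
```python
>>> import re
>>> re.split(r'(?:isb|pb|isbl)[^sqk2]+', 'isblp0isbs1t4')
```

Matches to split on: at [0:7] → 'isblp0i'.
`split` removes every match and returns the 2 fragments in between.

['', 'sbs1t4']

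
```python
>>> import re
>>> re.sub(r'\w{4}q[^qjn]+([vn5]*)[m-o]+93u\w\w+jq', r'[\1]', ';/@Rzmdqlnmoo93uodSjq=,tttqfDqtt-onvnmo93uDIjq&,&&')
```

';/@[n]=,tt[nvn]&,&&'

The pattern matches exactly 4 of a word character, then a literal 'q', then one or more of any character except [qjn]; then zero or more of one of [vn5] (captured); then one or more of a character in [m-o], then the literal '93u', then a word character; then one or more of a word character, then the literal 'jq'.
Matches: at [3:21] → 'Rzmdqlnmoo93uodSjq'; at [25:46] → 'tqfDqtt-onvnmo93uDIjq'.
The replacement refers to a captured group, so each match is rewritten using its own captured text.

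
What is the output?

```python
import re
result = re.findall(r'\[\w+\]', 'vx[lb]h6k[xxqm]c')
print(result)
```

`findall` yields the raw match text (2 of them) because the pattern has no groups.

['[lb]', '[xxqm]']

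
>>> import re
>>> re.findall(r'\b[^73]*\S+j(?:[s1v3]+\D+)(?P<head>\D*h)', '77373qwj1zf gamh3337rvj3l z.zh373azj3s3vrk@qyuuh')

['h', 'h']

Because there's exactly one group, `findall` drops the full match and keeps group 1 from each hit.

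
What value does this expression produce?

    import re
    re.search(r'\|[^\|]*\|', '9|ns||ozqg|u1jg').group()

The match spans [1:5] → '|ns|'.

'|ns|'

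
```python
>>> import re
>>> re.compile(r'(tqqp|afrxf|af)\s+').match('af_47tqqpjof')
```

None

With `match`, the pattern is implicitly anchored at the beginning.
Here the pattern fails at index 0, so the call returns None.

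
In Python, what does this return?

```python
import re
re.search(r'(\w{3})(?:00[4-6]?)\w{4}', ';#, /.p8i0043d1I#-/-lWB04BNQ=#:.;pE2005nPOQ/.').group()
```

'p8i0043d1I'

Pattern: exactly 3 of a word character (captured); then the literal '00', then optionally a character in [4-6] (non-capturing group); then exactly 4 of a word character.
`search` walks the string left to right and returns the first match it finds.
The match spans [6:16] → 'p8i0043d1I'.
Captured: group 1 = 'p8i'.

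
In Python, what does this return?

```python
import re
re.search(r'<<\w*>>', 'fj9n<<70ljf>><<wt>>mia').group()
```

`re.search` scans for the first position where the pattern succeeds.
The match spans [4:13] → '<<70ljf>>'.

'<<70ljf>>'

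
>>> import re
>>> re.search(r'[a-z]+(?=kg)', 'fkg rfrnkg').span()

(0, 1)

The positive lookaround only admits positions where the adjacent text matches; those characters stay outside the span.
`re.search` scans for the first position where the pattern succeeds.
The match spans [0:1] → 'f'.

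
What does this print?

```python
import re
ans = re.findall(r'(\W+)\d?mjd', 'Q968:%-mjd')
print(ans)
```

The pattern matches one or more of a non-word character (captured); then optionally a digit, then the literal 'mjd'.
Walking the string: at [4:10] match ':%-mjd', group 1 = ':%-'.
With a single group, `findall` returns only what that group captured — 1 item.

[':%-']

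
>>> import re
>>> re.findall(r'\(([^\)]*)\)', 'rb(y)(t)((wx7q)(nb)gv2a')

Because there's exactly one group, `findall` drops the full match and keeps group 1 from each hit.

['y', 't', '(wx7q', 'nb']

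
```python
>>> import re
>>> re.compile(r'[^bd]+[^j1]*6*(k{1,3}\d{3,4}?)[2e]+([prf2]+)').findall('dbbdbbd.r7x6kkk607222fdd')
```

This matches one or more of any character except [bd], then zero or more of any character except [j1], then zero or more of the literal '6'; then 1 to 3 of a literal 'k', then 3 to 4 of a digit (lazy) (captured); then one or more of one of [2e]; then one or more of one of [prf2] (captured).
Lazy quantifiers expand one character at a time until the remainder of the pattern can match.
Scanning left to right: at [7:22] match '.r7x6kkk607222f', groups = ('k607', 'f').
Multiple groups make `findall` return tuples — one 2-tuple for the one match.

[('k607', 'f')]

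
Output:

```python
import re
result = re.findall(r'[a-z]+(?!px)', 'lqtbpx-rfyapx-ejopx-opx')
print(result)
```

['lqtbpx', 'rfyapx', 'ejopx', 'opx']

Because the assertion is negative and zero-width, positions next to the forbidden text are skipped.
Scanning left to right: at [0:6] → 'lqtbpx'; at [7:13] → 'rfyapx'; at [14:19] → 'ejopx'; at [20:23] → 'opx'.
No capturing groups, so `findall` returns the 4 full match strings.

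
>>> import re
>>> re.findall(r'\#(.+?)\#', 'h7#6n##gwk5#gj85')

['6n', 'gwk5']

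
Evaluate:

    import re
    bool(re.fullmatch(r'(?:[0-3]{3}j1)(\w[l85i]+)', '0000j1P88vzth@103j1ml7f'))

For `fullmatch`, every character of the input must be accounted for by the pattern.
Here the string isn't matched end-to-end, so the call returns None, and `bool(None)` is False.

False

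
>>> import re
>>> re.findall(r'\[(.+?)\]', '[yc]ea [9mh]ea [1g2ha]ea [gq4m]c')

Because there's exactly one group, `findall` drops the full match and keeps group 1 from each hit.

['yc', '9mh', '1g2ha', 'gq4m']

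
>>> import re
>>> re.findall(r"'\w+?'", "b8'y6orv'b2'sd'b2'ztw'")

["'y6orv'", "'sd'", "'ztw'"]

Matches: at [2:9] → "'y6orv'"; at [11:15] → "'sd'"; at [17:22] → "'ztw'".
Since nothing is captured, `findall` lists the 3 matched substrings directly.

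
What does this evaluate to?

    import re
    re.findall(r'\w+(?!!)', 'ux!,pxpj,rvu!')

['u', 'pxpj', 'rv']

The negative lookahead/lookbehind blocks any match where the forbidden context is present.
Walking the string: at [0:1] → 'u'; at [4:8] → 'pxpj'; at [9:11] → 'rv'.
With no groups in the pattern, `findall` gives back each whole match — 3 here.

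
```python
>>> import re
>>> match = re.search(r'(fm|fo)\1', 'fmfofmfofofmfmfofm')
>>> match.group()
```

`\1` is not a pattern — it's the concrete string captured by group 1, re-applied verbatim.
The match spans [6:10] → 'fofo'.

'fofo'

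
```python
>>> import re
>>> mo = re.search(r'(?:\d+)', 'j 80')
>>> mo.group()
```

This matches one or more of a digit (non-capturing group).
`re.search` scans for the first position where the pattern succeeds.
The match spans [2:4] → '80'.

'80'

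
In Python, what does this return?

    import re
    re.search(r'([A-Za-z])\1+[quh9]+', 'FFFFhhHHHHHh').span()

A backreference is literal: `\1` must see the identical characters the first group matched.
Unlike `match`, `search` isn't anchored — it looks for the pattern anywhere in the string.
The match spans [0:6] → 'FFFFhh'.
Captured: group 1 = 'F'.

(0, 6)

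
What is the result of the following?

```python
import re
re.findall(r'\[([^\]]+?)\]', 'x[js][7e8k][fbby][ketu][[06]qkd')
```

`findall` collects group 1 from each match (5 total).

['js', '7e8k', 'fbby', 'ketu', '[06']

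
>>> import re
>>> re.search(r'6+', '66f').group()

'66'

Pattern: one or more of a literal '6'.
Unlike `match`, `search` isn't anchored — it looks for the pattern anywhere in the string.
The match spans [0:2] → '66'.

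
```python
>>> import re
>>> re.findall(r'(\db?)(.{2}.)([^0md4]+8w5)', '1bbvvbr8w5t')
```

[('1b', 'bvv', 'br8w5')]

The pattern matches a digit, then optionally the literal 'b' (captured); then exactly 2 of any character, then any character (captured); then one or more of any character except [0md4], then the literal '8w5' (captured).
Multiple groups make `findall` return tuples — one 3-tuple for the one match.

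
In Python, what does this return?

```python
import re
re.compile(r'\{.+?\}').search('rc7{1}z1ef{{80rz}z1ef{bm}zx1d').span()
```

With the lazy modifier that quantifier settles for the fewest repetitions that let the rest of the pattern succeed (the atoms after it are unaffected and can still be greedy).
The match spans [3:6] → '{1}'.

(3, 6)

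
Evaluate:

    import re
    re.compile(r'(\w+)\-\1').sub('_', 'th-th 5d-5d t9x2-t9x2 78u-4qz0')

After group 1 captures some text, `\1` only succeeds where that same text appears again.
`sub` substitutes '_' at each match site.

'_ _ _ 78u-4qz0'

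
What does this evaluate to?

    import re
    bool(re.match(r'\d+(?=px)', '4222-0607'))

False

`re.match` only tries the pattern at the start of the string.
Here the string doesn't start with a match, so the call returns None, and `bool(None)` is False.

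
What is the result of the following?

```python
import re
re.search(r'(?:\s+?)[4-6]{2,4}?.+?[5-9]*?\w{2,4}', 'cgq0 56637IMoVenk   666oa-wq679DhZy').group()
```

' 56637IM'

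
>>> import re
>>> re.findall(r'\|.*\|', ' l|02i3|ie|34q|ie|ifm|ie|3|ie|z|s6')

Matches: at [2:32] → '|02i3|ie|34q|ie|ifm|ie|3|ie|z|'.
Since nothing is captured, `findall` lists the 1 matched substring directly.

['|02i3|ie|34q|ie|ifm|ie|3|ie|z|']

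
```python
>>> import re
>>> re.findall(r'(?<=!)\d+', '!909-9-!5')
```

['909', '5']

The `(?=…)`/`(?<=…)` assertion just peeks at neighbouring text; it doesn't advance the match position.
Walking the string: at [1:4] → '909'; at [8:9] → '5'.
With no groups in the pattern, `findall` gives back each whole match — 2 here.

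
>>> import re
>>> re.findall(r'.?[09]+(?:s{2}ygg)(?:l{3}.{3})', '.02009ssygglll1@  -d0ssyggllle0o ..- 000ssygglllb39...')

This matches optionally any character, then one or more of one of [09]; then exactly 2 of the literal 's', then the literal 'ygg' (non-capturing group); then exactly 3 of a literal 'l', then exactly 3 of any character (non-capturing group).
Walking the string: at [2:17] → '2009ssygglll1@ '; at [19:32] → 'd0ssyggllle0o'; at [36:51] → ' 000ssygglllb39'.
Since nothing is captured, `findall` lists the 3 matched substrings directly.

['2009ssygglll1@ ', 'd0ssyggllle0o', ' 000ssygglllb39']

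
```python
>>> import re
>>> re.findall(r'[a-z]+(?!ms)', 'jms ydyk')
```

['jms', 'ydyk']

A negative assertion filters positions out without eating any characters.
With no groups in the pattern, `findall` gives back each whole match — 2 here.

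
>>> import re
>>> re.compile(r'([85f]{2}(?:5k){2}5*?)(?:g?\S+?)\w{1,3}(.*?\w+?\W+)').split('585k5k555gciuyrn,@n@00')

['', '585k5k', 'ciuyrn,@', 'n@00']

The group in the pattern means `split` returns the separators' captures alongside the pieces.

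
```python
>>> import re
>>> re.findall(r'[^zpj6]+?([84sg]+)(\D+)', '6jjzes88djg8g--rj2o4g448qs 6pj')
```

[('s88', 'djg'), ('g', '--rj'), ('4g448', 'qs ')]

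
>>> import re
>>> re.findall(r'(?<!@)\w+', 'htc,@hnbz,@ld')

['htc', 'nbz', 'd']

A negative assertion filters positions out without eating any characters.
Matches: at [0:3] → 'htc'; at [6:9] → 'nbz'; at [12:13] → 'd'.
No capturing groups, so `findall` returns the 3 full match strings.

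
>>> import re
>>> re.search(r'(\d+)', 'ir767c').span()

(2, 5)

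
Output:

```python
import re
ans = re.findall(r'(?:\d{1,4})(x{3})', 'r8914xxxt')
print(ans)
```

['xxx']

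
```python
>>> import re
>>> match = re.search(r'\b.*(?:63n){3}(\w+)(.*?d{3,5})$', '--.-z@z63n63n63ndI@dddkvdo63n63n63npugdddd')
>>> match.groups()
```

The match spans [4:42] → 'z@z63n63n63ndI@dddkvdo63n63n63npugdddd'.
Captured: group 1 = 'pugd', group 2 = 'ddd'.

('pugd', 'ddd')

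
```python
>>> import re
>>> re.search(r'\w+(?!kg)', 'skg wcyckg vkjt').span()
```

(0, 3)

A negative assertion filters positions out without eating any characters.
The match spans [0:3] → 'skg'.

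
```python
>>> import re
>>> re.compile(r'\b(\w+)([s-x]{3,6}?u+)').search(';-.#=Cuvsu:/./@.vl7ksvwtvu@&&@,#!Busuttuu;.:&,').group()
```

'Cuvsu'

This matches a word boundary (`\b`, zero-width); then one or more of a word character (captured); then 3 to 6 of a character in [s-x] (lazy), then one or more of the literal 'u' (captured).
`re.search` tries every starting position until one works.
The match spans [5:10] → 'Cuvsu'.
Captured: group 1 = 'C', group 2 = 'uvsu'.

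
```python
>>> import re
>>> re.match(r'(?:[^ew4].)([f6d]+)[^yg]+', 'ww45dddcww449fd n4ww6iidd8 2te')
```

Pattern: any character except [ew4], then any character (non-capturing group); then one or more of one of [f6d] (captured); then one or more of any character except [yg].
`re.match` won't scan ahead — the pattern has to work from the very first character.
Here position 0 doesn't satisfy it, so the call returns None.

None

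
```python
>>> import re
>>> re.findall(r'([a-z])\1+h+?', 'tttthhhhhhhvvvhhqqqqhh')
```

['t', 'h', 'v', 'q']

`\1` is not a pattern — it's the concrete string captured by group 1, re-applied verbatim.
One capturing group, so `findall` returns just the captured substring from each match — 4 in all.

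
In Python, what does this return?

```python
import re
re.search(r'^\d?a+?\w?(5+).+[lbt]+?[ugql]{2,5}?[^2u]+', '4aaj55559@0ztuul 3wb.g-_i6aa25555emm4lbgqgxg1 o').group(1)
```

'5555'

The match spans [0:47] → '4aaj55559@0ztuul 3wb.g-_i6aa25555emm4lbgqgxg1 o'.
Captured: group 1 = '5555'.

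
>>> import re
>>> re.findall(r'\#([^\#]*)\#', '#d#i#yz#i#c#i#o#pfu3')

['d', 'yz', 'c', 'o']

Because there's exactly one group, `findall` drops the full match and keeps group 1 from each hit.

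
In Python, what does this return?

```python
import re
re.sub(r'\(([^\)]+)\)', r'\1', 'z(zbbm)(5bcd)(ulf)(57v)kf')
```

'zzbbm5bcdulf57vkf'

`\1` in the replacement pulls in group 1's text for each match.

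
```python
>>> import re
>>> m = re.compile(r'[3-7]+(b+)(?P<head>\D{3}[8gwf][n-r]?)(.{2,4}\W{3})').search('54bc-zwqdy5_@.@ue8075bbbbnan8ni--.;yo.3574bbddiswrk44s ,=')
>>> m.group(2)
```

The match spans [0:15] → '54bc-zwqdy5_@.@'.
Captured: group 1 = 'b', group 2 = 'c-zwq', group 3 = 'dy5_@.@'.

'c-zwq'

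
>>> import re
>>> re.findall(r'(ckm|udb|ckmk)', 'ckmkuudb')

Alternation isn't longest-match — the leftmost alternative that fits at this position is chosen.
With a single group, `findall` returns only what that group captured — 2 items.

['ckm', 'udb']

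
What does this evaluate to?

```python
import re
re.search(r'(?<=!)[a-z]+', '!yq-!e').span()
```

The `(?=…)`/`(?<=…)` assertion just peeks at neighbouring text; it doesn't advance the match position.
The match spans [1:3] → 'yq'.

(1, 3)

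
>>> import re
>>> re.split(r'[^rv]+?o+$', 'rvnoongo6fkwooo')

The pattern matches one or more of any character except [rv] (lazy); then one or more of a literal 'o'; then anchored at the end.
Matches to split on: at [2:15] → 'noongo6fkwooo'.
Splitting on the pattern gives 2 pieces.

['rv', '']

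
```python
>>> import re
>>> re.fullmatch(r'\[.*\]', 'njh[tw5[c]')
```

None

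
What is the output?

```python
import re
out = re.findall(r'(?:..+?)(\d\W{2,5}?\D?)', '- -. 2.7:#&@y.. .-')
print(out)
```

['7:#&']

Because the quantifier is non-greedy, it stops expanding at the earliest point where the rest of the pattern can succeed.
One capturing group, so `findall` returns just the captured substring from the one match — 1 in all.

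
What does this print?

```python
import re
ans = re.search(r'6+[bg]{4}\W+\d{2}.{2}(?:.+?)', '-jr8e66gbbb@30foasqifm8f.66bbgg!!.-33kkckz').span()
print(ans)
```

The pattern matches one or more of a literal '6', then exactly 4 of one of [bg]; then one or more of a non-word character, then exactly 2 of a digit, then exactly 2 of any character; then one or more of any character (lazy) (non-capturing group).
`re.search` scans for the first position where the pattern succeeds.
The match spans [5:17] → '66gbbb@30foa'.

(5, 17)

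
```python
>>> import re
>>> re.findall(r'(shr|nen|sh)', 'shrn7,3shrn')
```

Alternation tries branches left to right and keeps the first one that lets the overall match succeed at that position.
Because there's exactly one group, `findall` drops the full match and keeps group 1 from each hit.

['shr', 'shr']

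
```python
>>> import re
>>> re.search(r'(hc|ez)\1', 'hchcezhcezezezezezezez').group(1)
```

'hc'

A backreference is literal: `\1` must see the identical characters the first group matched.
Unlike `match`, `search` isn't anchored — it looks for the pattern anywhere in the string.
The match spans [0:4] → 'hchc'.
Captured: group 1 = 'hc'.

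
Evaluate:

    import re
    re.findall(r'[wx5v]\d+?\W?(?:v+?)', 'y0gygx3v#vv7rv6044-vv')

Pattern: one of [wx5v], then one or more of a digit (lazy), then optionally a non-word character; then one or more of a literal 'v' (lazy) (non-capturing group).
With the lazy modifier that quantifier settles for the fewest repetitions that let the rest of the pattern succeed (the atoms after it are unaffected and can still be greedy).
Matches: at [5:8] → 'x3v'; at [13:20] → 'v6044-v'.
Since nothing is captured, `findall` lists the 2 matched substrings directly.

['x3v', 'v6044-v']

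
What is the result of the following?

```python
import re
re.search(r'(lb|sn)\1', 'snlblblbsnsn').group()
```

'lblb'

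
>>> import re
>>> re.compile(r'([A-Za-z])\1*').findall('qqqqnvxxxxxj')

The backreference `\1` re-matches whatever the first group consumed, character for character.
Walking the string: at [0:4] match 'qqqq', group 1 = 'q'; at [4:5] match 'n', group 1 = 'n'; at [5:6] match 'v', group 1 = 'v'; at [6:11] match 'xxxxx', group 1 = 'x'; at [11:12] match 'j', group 1 = 'j'.
Because there's exactly one group, `findall` drops the full match and keeps group 1 from each hit.

['q', 'n', 'v', 'x', 'j']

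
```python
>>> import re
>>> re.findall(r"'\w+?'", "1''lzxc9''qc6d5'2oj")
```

["'lzxc9'", "'qc6d5'"]

`findall` yields the raw match text (2 of them) because the pattern has no groups.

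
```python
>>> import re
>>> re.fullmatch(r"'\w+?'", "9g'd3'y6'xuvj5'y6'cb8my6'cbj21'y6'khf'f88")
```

None

For `fullmatch`, every character of the input must be accounted for by the pattern.
Here there's no way to consume every character, so the call returns None.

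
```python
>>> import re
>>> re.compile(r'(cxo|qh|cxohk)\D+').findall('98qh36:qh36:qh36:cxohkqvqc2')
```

The regex engine tests alternatives in the order written; an earlier branch that matches wins even if a later one would match more.
One capturing group, so `findall` returns just the captured substring from the one match — 1 in all.

['cxo']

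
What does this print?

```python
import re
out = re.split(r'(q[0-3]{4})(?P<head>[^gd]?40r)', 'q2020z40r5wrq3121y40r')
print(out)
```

This matches the literal 'q', then exactly 4 of a character in [0-3] (captured); then optionally any character except [gd], then a literal '4', then the literal '0r' (captured as 'head').
Matches to split on: at [0:9] → 'q2020z40r'; at [12:21] → 'q3121y40r'.
The group in the pattern means `split` returns the separators' captures alongside the pieces.

['', 'q2020', 'z40r', '5wr', 'q3121', 'y40r', '']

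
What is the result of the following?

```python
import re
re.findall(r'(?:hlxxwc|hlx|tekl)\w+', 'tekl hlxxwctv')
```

Matches: at [5:13] → 'hlxxwctv'.
Since nothing is captured, `findall` lists the 1 matched substring directly.

['hlxxwctv']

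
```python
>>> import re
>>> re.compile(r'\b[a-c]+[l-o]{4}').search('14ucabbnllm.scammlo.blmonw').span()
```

The pattern matches a word boundary (`\b`, zero-width); then one or more of a character in [a-c]; then exactly 4 of a character in [l-o].
`re.search` tries every starting position until one works.
The match spans [20:25] → 'blmon'.

(20, 25)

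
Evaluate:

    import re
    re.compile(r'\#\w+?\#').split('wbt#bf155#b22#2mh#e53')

['wbt', 'b22', 'e53']

Matches to split on: at [3:10] → '#bf155#'; at [13:18] → '#2mh#'.
Each match becomes a cut point; 3 segments remain.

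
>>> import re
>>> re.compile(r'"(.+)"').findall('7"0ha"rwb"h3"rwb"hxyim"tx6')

['0ha"rwb"h3"rwb"hxyim']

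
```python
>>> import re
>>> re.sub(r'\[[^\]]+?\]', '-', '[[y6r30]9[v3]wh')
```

'-9-wh'

Matches: at [0:8] → '[[y6r30]'; at [9:13] → '[v3]'.
`sub` substitutes '-' at each match site.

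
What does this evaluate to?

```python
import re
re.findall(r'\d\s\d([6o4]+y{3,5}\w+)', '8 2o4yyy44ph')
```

['o4yyy44ph']

Because there's exactly one group, `findall` drops the full match and keeps group 1 from the one hit.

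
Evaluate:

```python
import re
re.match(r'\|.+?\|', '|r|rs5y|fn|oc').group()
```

'|r|'

Lazy quantifiers expand one character at a time until the remainder of the pattern can match.
`re.match` won't scan ahead — the pattern has to work from the very first character.
The match spans [0:3] → '|r|'.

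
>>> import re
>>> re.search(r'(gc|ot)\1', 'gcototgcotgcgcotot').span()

(2, 6)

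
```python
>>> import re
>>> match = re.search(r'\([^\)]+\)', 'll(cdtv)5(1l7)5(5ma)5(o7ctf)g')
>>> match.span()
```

The match spans [2:8] → '(cdtv)'.

(2, 8)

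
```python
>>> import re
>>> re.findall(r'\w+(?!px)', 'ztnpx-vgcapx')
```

['ztnpx', 'vgcapx']

A negative assertion filters positions out without eating any characters.
Walking the string: at [0:5] → 'ztnpx'; at [6:12] → 'vgcapx'.
`findall` yields the raw match text (2 of them) because the pattern has no groups.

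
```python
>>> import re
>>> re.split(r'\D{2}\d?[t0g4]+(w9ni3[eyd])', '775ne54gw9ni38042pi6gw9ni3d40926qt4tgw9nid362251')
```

This matches exactly 2 of a non-digit, then optionally a digit; then one or more of one of [t0g4]; then the literal 'w9', then the literal 'ni3', then one of [eyd] (captured).
Matches to split on: at [17:27] → 'pi6gw9ni3d'.
With a capturing group present, the delimiter's captured portion is kept in the result list.

['775ne54gw9ni38042', 'w9ni3d', '40926qt4tgw9nid362251']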